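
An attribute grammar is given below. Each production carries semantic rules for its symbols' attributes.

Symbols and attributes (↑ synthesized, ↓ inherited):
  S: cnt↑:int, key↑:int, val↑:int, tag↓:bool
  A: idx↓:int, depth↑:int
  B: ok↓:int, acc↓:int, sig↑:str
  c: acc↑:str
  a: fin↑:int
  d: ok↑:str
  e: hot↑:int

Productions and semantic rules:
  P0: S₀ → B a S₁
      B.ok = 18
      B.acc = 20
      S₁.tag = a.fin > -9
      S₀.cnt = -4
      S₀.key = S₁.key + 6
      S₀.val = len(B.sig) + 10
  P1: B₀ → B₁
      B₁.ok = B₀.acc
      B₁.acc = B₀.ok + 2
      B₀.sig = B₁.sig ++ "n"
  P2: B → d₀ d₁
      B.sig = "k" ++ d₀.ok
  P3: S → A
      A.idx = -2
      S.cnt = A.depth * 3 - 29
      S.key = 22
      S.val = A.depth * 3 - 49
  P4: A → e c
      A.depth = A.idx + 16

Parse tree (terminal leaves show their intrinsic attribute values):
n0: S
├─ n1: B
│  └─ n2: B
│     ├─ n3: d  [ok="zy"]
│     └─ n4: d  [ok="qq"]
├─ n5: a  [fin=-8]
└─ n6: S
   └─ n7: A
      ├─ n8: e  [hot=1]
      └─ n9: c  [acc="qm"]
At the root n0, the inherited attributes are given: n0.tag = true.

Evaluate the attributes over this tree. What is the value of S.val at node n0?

1. n0.tag = true  [given at root]
2. n1.ok = 18  [18]
3. n1.acc = 20  [20]
4. n2.ok = 20  [B₀.acc]
5. n2.acc = 20  [B₀.ok + 2]
6. n3.ok = "zy"  [terminal]
7. n4.ok = "qq"  [terminal]
8. n2.sig = "kzy"  ["k" ++ d₀.ok]
9. n1.sig = "kzyn"  [B₁.sig ++ "n"]
10. n5.fin = -8  [terminal]
11. n6.tag = true  [a.fin > -9]
12. n7.idx = -2  [-2]
13. n8.hot = 1  [terminal]
14. n9.acc = "qm"  [terminal]
15. n7.depth = 14  [A.idx + 16]
16. n6.cnt = 13  [A.depth * 3 - 29]
17. n6.key = 22  [22]
18. n6.val = -7  [A.depth * 3 - 49]
19. n0.cnt = -4  [-4]
20. n0.key = 28  [S₁.key + 6]
21. n0.val = 14  [len(B.sig) + 10]

14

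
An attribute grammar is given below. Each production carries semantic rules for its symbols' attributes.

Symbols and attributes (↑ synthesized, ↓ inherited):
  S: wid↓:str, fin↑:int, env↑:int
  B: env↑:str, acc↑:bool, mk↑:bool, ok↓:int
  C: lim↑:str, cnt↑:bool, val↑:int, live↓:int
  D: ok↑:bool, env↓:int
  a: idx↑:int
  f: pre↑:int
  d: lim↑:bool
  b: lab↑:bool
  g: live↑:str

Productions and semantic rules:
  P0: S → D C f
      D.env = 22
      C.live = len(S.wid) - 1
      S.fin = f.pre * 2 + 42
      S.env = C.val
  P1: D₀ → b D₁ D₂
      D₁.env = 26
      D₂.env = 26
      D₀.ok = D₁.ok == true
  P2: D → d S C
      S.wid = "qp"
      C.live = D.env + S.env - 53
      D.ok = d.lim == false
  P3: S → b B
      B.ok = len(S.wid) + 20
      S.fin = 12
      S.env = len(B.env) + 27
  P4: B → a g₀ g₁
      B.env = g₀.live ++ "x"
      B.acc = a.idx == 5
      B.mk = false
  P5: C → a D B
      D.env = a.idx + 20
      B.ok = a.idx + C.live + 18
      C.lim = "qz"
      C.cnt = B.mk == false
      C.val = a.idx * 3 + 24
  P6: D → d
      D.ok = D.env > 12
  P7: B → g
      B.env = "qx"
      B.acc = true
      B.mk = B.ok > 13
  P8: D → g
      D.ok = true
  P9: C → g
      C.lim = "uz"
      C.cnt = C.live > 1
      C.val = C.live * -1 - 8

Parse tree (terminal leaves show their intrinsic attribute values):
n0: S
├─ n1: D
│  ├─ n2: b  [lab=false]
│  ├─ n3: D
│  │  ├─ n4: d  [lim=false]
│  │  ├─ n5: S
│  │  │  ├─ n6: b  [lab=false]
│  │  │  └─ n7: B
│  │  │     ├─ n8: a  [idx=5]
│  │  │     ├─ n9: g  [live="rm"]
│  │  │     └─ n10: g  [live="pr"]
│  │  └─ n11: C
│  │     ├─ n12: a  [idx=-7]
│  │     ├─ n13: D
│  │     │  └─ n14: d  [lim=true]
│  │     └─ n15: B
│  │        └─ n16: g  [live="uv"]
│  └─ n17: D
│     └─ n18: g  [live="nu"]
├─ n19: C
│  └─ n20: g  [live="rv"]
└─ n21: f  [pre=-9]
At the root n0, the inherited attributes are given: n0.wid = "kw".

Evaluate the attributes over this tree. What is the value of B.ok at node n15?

1. n0.wid = "kw"  [given at root]
2. n1.env = 22  [22]
3. n2.lab = false  [terminal]
4. n3.env = 26  [26]
5. n4.lim = false  [terminal]
6. n5.wid = "qp"  ["qp"]
7. n6.lab = false  [terminal]
8. n7.ok = 22  [len(S.wid) + 20]
9. n8.idx = 5  [terminal]
10. n9.live = "rm"  [terminal]
11. n10.live = "pr"  [terminal]
12. n7.env = "rmx"  [g₀.live ++ "x"]
13. n7.acc = true  [a.idx == 5]
14. n7.mk = false  [false]
15. n5.fin = 12  [12]
16. n5.env = 30  [len(B.env) + 27]
17. n11.live = 3  [D.env + S.env - 53]
18. n12.idx = -7  [terminal]
19. n13.env = 13  [a.idx + 20]
20. n14.lim = true  [terminal]
21. n13.ok = true  [D.env > 12]
22. n15.ok = 14  [a.idx + C.live + 18]
23. n16.live = "uv"  [terminal]
24. n15.env = "qx"  ["qx"]
25. n15.acc = true  [true]
26. n15.mk = true  [B.ok > 13]
27. n11.lim = "qz"  ["qz"]
28. n11.cnt = false  [B.mk == false]
29. n11.val = 3  [a.idx * 3 + 24]
30. n3.ok = true  [d.lim == false]
31. n17.env = 26  [26]
32. n18.live = "nu"  [terminal]
33. n17.ok = true  [true]
34. n1.ok = true  [D₁.ok == true]
35. n19.live = 1  [len(S.wid) - 1]
36. n20.live = "rv"  [terminal]
37. n19.lim = "uz"  ["uz"]
38. n19.cnt = false  [C.live > 1]
39. n19.val = -9  [C.live * -1 - 8]
40. n21.pre = -9  [terminal]
41. n0.fin = 24  [f.pre * 2 + 42]
42. n0.env = -9  [C.val]

14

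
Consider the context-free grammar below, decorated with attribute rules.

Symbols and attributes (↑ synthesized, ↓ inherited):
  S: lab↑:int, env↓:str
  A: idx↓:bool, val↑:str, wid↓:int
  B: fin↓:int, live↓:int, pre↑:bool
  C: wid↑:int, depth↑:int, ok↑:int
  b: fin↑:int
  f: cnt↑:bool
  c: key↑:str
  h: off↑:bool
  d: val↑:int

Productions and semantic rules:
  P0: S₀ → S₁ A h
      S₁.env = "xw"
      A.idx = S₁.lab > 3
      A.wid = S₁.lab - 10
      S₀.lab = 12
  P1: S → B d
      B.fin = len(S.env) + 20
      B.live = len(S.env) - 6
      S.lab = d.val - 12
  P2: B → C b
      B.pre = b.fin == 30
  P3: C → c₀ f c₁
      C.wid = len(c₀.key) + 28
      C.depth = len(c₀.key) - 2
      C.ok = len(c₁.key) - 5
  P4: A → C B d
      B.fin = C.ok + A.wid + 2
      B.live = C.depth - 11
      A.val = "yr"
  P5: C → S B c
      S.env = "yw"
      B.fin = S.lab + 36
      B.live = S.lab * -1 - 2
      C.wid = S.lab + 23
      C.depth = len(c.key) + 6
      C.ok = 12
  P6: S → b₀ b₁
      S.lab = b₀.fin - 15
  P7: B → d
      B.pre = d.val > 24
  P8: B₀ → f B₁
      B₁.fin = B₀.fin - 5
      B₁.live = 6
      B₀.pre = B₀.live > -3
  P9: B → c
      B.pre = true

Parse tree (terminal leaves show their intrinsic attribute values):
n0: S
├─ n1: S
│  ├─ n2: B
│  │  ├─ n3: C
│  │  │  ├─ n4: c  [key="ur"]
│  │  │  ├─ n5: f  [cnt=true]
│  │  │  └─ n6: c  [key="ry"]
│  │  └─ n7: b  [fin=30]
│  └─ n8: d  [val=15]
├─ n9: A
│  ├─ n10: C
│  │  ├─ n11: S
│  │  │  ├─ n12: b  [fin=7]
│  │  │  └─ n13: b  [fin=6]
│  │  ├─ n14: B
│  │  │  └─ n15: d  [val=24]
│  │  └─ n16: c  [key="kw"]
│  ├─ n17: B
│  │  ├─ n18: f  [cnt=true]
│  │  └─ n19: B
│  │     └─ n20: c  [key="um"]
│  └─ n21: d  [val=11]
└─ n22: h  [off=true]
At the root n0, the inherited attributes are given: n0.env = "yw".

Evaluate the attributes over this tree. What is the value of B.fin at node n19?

2

1. n0.env = "yw"  [given at root]
2. n1.env = "xw"  ["xw"]
3. n2.fin = 22  [len(S.env) + 20]
4. n2.live = -4  [len(S.env) - 6]
5. n4.key = "ur"  [terminal]
6. n5.cnt = true  [terminal]
7. n6.key = "ry"  [terminal]
8. n3.wid = 30  [len(c₀.key) + 28]
9. n3.depth = 0  [len(c₀.key) - 2]
10. n3.ok = -3  [len(c₁.key) - 5]
11. n7.fin = 30  [terminal]
12. n2.pre = true  [b.fin == 30]
13. n8.val = 15  [terminal]
14. n1.lab = 3  [d.val - 12]
15. n9.idx = false  [S₁.lab > 3]
16. n9.wid = -7  [S₁.lab - 10]
17. n11.env = "yw"  ["yw"]
18. n12.fin = 7  [terminal]
19. n13.fin = 6  [terminal]
20. n11.lab = -8  [b₀.fin - 15]
21. n14.fin = 28  [S.lab + 36]
22. n14.live = 6  [S.lab * -1 - 2]
23. n15.val = 24  [terminal]
24. n14.pre = false  [d.val > 24]
25. n16.key = "kw"  [terminal]
26. n10.wid = 15  [S.lab + 23]
27. n10.depth = 8  [len(c.key) + 6]
28. n10.ok = 12  [12]
29. n17.fin = 7  [C.ok + A.wid + 2]
30. n17.live = -3  [C.depth - 11]
31. n18.cnt = true  [terminal]
32. n19.fin = 2  [B₀.fin - 5]
33. n19.live = 6  [6]
34. n20.key = "um"  [terminal]
35. n19.pre = true  [true]
36. n17.pre = false  [B₀.live > -3]
37. n21.val = 11  [terminal]
38. n9.val = "yr"  ["yr"]
39. n22.off = true  [terminal]
40. n0.lab = 12  [12]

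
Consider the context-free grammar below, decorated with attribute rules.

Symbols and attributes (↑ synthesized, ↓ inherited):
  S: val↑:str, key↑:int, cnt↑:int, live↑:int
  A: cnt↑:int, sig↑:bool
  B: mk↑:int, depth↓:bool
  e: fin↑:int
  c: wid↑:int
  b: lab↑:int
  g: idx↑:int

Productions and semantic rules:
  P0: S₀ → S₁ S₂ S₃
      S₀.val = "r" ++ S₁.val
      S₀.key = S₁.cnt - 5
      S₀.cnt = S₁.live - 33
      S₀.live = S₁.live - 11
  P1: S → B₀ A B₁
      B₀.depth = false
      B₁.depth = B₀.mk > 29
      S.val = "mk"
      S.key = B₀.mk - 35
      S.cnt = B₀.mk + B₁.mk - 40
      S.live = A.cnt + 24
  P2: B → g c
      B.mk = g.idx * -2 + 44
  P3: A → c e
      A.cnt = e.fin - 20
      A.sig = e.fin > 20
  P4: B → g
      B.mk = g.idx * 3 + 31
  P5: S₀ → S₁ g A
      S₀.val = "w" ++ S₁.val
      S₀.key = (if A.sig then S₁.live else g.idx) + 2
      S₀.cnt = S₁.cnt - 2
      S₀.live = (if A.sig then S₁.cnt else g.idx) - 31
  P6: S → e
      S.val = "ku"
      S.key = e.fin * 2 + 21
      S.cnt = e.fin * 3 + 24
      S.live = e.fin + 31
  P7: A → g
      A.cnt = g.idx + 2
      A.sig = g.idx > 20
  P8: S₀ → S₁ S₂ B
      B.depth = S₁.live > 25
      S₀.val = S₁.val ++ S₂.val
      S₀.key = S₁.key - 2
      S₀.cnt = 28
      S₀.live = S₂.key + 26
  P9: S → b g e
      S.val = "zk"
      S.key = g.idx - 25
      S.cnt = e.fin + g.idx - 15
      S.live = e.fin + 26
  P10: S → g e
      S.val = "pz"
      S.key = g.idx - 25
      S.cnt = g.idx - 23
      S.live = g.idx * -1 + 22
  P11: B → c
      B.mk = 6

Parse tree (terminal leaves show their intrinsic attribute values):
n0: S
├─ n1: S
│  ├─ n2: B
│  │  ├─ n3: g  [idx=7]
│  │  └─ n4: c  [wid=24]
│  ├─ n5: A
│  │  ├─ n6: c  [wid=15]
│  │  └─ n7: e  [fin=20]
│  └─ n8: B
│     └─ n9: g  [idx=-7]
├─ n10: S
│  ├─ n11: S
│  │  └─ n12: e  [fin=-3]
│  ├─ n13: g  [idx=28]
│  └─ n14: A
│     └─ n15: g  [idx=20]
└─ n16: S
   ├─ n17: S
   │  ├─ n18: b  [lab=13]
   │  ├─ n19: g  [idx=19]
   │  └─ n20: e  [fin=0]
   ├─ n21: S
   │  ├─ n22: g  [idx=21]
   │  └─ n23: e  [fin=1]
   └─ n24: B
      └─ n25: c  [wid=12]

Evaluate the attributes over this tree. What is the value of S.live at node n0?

13

1. n2.depth = false  [false]
2. n3.idx = 7  [terminal]
3. n4.wid = 24  [terminal]
4. n2.mk = 30  [g.idx * -2 + 44]
5. n6.wid = 15  [terminal]
6. n7.fin = 20  [terminal]
7. n5.cnt = 0  [e.fin - 20]
8. n5.sig = false  [e.fin > 20]
9. n8.depth = true  [B₀.mk > 29]
10. n9.idx = -7  [terminal]
11. n8.mk = 10  [g.idx * 3 + 31]
12. n1.val = "mk"  ["mk"]
13. n1.key = -5  [B₀.mk - 35]
14. n1.cnt = 0  [B₀.mk + B₁.mk - 40]
15. n1.live = 24  [A.cnt + 24]
16. n12.fin = -3  [terminal]
17. n11.val = "ku"  ["ku"]
18. n11.key = 15  [e.fin * 2 + 21]
19. n11.cnt = 15  [e.fin * 3 + 24]
20. n11.live = 28  [e.fin + 31]
21. n13.idx = 28  [terminal]
22. n15.idx = 20  [terminal]
23. n14.cnt = 22  [g.idx + 2]
24. n14.sig = false  [g.idx > 20]
25. n10.val = "wku"  ["w" ++ S₁.val]
26. n10.key = 30  [(if A.sig then S₁.live else g.idx) + 2]
27. n10.cnt = 13  [S₁.cnt - 2]
28. n10.live = -3  [(if A.sig then S₁.cnt else g.idx) - 31]
29. n18.lab = 13  [terminal]
30. n19.idx = 19  [terminal]
31. n20.fin = 0  [terminal]
32. n17.val = "zk"  ["zk"]
33. n17.key = -6  [g.idx - 25]
34. n17.cnt = 4  [e.fin + g.idx - 15]
35. n17.live = 26  [e.fin + 26]
36. n22.idx = 21  [terminal]
37. n23.fin = 1  [terminal]
38. n21.val = "pz"  ["pz"]
39. n21.key = -4  [g.idx - 25]
40. n21.cnt = -2  [g.idx - 23]
41. n21.live = 1  [g.idx * -1 + 22]
42. n24.depth = true  [S₁.live > 25]
43. n25.wid = 12  [terminal]
44. n24.mk = 6  [6]
45. n16.val = "zkpz"  [S₁.val ++ S₂.val]
46. n16.key = -8  [S₁.key - 2]
47. n16.cnt = 28  [28]
48. n16.live = 22  [S₂.key + 26]
49. n0.val = "rmk"  ["r" ++ S₁.val]
50. n0.key = -5  [S₁.cnt - 5]
51. n0.cnt = -9  [S₁.live - 33]
52. n0.live = 13  [S₁.live - 11]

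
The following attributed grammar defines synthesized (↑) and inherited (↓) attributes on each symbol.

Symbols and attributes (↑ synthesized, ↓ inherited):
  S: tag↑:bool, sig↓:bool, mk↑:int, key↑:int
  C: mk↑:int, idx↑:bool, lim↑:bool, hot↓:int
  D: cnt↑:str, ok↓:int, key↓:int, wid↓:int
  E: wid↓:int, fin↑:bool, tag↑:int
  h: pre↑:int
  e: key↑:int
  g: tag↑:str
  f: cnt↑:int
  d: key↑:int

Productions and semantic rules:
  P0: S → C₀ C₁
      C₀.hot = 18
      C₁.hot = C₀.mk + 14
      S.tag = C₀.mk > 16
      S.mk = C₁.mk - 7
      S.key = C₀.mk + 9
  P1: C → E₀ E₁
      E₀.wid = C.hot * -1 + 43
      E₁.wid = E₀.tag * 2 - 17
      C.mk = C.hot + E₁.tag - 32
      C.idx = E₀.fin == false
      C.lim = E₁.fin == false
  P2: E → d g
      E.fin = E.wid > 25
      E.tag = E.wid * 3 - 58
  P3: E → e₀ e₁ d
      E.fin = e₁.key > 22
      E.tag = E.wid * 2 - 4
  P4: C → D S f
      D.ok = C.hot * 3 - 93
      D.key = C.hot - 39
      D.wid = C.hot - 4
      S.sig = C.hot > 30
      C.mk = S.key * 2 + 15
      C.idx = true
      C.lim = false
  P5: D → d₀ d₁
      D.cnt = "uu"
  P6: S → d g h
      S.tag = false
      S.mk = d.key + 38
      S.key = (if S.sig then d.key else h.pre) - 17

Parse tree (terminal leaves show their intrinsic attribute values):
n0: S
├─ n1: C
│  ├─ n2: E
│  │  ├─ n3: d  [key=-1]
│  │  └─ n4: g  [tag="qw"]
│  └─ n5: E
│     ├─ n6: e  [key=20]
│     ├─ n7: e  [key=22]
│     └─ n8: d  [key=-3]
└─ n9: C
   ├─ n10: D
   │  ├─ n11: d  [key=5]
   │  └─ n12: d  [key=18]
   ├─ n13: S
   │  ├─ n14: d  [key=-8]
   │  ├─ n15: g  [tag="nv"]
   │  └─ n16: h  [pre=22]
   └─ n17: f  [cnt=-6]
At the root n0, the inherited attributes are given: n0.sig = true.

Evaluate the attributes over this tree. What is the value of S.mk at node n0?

1. n0.sig = true  [given at root]
2. n1.hot = 18  [18]
3. n2.wid = 25  [C.hot * -1 + 43]
4. n3.key = -1  [terminal]
5. n4.tag = "qw"  [terminal]
6. n2.fin = false  [E.wid > 25]
7. n2.tag = 17  [E.wid * 3 - 58]
8. n5.wid = 17  [E₀.tag * 2 - 17]
9. n6.key = 20  [terminal]
10. n7.key = 22  [terminal]
11. n8.key = -3  [terminal]
12. n5.fin = false  [e₁.key > 22]
13. n5.tag = 30  [E.wid * 2 - 4]
14. n1.mk = 16  [C.hot + E₁.tag - 32]
15. n1.idx = true  [E₀.fin == false]
16. n1.lim = true  [E₁.fin == false]
17. n9.hot = 30  [C₀.mk + 14]
18. n10.ok = -3  [C.hot * 3 - 93]
19. n10.key = -9  [C.hot - 39]
20. n10.wid = 26  [C.hot - 4]
21. n11.key = 5  [terminal]
22. n12.key = 18  [terminal]
23. n10.cnt = "uu"  ["uu"]
24. n13.sig = false  [C.hot > 30]
25. n14.key = -8  [terminal]
26. n15.tag = "nv"  [terminal]
27. n16.pre = 22  [terminal]
28. n13.tag = false  [false]
29. n13.mk = 30  [d.key + 38]
30. n13.key = 5  [(if S.sig then d.key else h.pre) - 17]
31. n17.cnt = -6  [terminal]
32. n9.mk = 25  [S.key * 2 + 15]
33. n9.idx = true  [true]
34. n9.lim = false  [false]
35. n0.tag = false  [C₀.mk > 16]
36. n0.mk = 18  [C₁.mk - 7]
37. n0.key = 25  [C₀.mk + 9]

18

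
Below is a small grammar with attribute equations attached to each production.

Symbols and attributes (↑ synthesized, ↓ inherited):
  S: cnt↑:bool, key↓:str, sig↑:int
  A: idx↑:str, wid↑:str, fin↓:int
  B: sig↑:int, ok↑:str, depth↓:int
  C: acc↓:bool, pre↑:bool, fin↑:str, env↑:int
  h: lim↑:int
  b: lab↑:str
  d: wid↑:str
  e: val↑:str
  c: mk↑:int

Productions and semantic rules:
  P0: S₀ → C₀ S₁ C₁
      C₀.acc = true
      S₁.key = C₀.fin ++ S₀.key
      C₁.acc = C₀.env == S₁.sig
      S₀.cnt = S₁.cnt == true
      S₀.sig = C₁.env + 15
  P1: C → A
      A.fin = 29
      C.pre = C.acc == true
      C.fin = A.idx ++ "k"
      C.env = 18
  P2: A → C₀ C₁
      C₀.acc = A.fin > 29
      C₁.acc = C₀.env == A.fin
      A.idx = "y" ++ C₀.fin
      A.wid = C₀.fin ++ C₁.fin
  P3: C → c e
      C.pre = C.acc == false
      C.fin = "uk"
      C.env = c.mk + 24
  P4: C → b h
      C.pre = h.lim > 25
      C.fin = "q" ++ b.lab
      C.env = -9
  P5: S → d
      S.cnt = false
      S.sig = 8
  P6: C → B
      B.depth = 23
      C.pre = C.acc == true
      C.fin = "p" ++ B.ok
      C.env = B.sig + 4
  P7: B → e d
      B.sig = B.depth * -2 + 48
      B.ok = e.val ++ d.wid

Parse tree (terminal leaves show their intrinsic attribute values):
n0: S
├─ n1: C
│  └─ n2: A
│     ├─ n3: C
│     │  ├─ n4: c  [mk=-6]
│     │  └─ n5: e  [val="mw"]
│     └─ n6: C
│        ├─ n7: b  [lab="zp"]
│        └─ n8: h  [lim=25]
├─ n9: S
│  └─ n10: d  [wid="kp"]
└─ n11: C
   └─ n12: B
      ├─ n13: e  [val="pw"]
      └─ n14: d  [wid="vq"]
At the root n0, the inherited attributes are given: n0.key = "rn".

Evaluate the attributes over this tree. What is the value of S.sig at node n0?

1. n0.key = "rn"  [given at root]
2. n1.acc = true  [true]
3. n2.fin = 29  [29]
4. n3.acc = false  [A.fin > 29]
5. n4.mk = -6  [terminal]
6. n5.val = "mw"  [terminal]
7. n3.pre = true  [C.acc == false]
8. n3.fin = "uk"  ["uk"]
9. n3.env = 18  [c.mk + 24]
10. n6.acc = false  [C₀.env == A.fin]
11. n7.lab = "zp"  [terminal]
12. n8.lim = 25  [terminal]
13. n6.pre = false  [h.lim > 25]
14. n6.fin = "qzp"  ["q" ++ b.lab]
15. n6.env = -9  [-9]
16. n2.idx = "yuk"  ["y" ++ C₀.fin]
17. n2.wid = "ukqzp"  [C₀.fin ++ C₁.fin]
18. n1.pre = true  [C.acc == true]
19. n1.fin = "yukk"  [A.idx ++ "k"]
20. n1.env = 18  [18]
21. n9.key = "yukkrn"  [C₀.fin ++ S₀.key]
22. n10.wid = "kp"  [terminal]
23. n9.cnt = false  [false]
24. n9.sig = 8  [8]
25. n11.acc = false  [C₀.env == S₁.sig]
26. n12.depth = 23  [23]
27. n13.val = "pw"  [terminal]
28. n14.wid = "vq"  [terminal]
29. n12.sig = 2  [B.depth * -2 + 48]
30. n12.ok = "pwvq"  [e.val ++ d.wid]
31. n11.pre = false  [C.acc == true]
32. n11.fin = "ppwvq"  ["p" ++ B.ok]
33. n11.env = 6  [B.sig + 4]
34. n0.cnt = false  [S₁.cnt == true]
35. n0.sig = 21  [C₁.env + 15]

21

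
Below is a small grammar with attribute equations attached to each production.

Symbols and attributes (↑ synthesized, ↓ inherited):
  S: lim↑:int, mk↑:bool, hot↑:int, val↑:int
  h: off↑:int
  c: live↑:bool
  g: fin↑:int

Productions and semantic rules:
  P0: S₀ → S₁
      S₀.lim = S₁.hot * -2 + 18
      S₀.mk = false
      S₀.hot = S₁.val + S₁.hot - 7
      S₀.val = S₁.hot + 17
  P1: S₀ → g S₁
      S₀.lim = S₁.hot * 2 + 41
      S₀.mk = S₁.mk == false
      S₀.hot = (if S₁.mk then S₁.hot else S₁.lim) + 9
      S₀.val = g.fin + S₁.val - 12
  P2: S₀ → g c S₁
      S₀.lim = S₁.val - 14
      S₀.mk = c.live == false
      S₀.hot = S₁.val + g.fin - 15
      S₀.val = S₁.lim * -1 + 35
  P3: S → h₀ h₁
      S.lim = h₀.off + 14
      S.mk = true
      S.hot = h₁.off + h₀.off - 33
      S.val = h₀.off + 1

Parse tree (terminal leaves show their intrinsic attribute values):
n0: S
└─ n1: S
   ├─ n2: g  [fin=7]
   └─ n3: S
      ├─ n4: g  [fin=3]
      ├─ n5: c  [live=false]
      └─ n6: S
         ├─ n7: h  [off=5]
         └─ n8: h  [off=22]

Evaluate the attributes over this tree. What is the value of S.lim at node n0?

1. n2.fin = 7  [terminal]
2. n4.fin = 3  [terminal]
3. n5.live = false  [terminal]
4. n7.off = 5  [terminal]
5. n8.off = 22  [terminal]
6. n6.lim = 19  [h₀.off + 14]
7. n6.mk = true  [true]
8. n6.hot = -6  [h₁.off + h₀.off - 33]
9. n6.val = 6  [h₀.off + 1]
10. n3.lim = -8  [S₁.val - 14]
11. n3.mk = true  [c.live == false]
12. n3.hot = -6  [S₁.val + g.fin - 15]
13. n3.val = 16  [S₁.lim * -1 + 35]
14. n1.lim = 29  [S₁.hot * 2 + 41]
15. n1.mk = false  [S₁.mk == false]
16. n1.hot = 3  [(if S₁.mk then S₁.hot else S₁.lim) + 9]
17. n1.val = 11  [g.fin + S₁.val - 12]
18. n0.lim = 12  [S₁.hot * -2 + 18]
19. n0.mk = false  [false]
20. n0.hot = 7  [S₁.val + S₁.hot - 7]
21. n0.val = 20  [S₁.hot + 17]

12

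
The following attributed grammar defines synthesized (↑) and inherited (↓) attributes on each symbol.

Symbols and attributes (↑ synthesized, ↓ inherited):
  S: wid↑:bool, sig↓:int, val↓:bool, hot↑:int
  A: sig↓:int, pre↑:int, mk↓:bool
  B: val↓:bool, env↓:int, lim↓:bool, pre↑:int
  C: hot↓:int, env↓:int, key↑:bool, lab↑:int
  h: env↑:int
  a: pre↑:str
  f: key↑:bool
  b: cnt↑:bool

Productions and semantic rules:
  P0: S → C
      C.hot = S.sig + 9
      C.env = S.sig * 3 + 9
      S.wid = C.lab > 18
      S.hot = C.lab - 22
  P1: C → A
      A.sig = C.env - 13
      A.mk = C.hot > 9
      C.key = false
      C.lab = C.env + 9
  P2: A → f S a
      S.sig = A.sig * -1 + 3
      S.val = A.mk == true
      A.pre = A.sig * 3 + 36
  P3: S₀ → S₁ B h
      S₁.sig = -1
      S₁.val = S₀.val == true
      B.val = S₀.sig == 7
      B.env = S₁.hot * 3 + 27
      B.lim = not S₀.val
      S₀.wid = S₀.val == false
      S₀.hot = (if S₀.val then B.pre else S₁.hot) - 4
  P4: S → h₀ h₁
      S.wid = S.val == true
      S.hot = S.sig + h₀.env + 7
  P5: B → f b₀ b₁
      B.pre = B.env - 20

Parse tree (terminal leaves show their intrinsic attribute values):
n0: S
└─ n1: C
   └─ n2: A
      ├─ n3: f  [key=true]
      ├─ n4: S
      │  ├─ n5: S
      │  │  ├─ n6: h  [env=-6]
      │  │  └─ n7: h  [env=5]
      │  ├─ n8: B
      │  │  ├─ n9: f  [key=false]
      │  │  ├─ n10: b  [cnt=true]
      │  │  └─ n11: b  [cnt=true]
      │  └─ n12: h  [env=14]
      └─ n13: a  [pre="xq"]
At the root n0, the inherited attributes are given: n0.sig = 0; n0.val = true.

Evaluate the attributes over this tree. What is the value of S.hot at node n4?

1. n0.sig = 0  [given at root]
2. n0.val = true  [given at root]
3. n1.hot = 9  [S.sig + 9]
4. n1.env = 9  [S.sig * 3 + 9]
5. n2.sig = -4  [C.env - 13]
6. n2.mk = false  [C.hot > 9]
7. n3.key = true  [terminal]
8. n4.sig = 7  [A.sig * -1 + 3]
9. n4.val = false  [A.mk == true]
10. n5.sig = -1  [-1]
11. n5.val = false  [S₀.val == true]
12. n6.env = -6  [terminal]
13. n7.env = 5  [terminal]
14. n5.wid = false  [S.val == true]
15. n5.hot = 0  [S.sig + h₀.env + 7]
16. n8.val = true  [S₀.sig == 7]
17. n8.env = 27  [S₁.hot * 3 + 27]
18. n8.lim = true  [not S₀.val]
19. n9.key = false  [terminal]
20. n10.cnt = true  [terminal]
21. n11.cnt = true  [terminal]
22. n8.pre = 7  [B.env - 20]
23. n12.env = 14  [terminal]
24. n4.wid = true  [S₀.val == false]
25. n4.hot = -4  [(if S₀.val then B.pre else S₁.hot) - 4]
26. n13.pre = "xq"  [terminal]
27. n2.pre = 24  [A.sig * 3 + 36]
28. n1.key = false  [false]
29. n1.lab = 18  [C.env + 9]
30. n0.wid = false  [C.lab > 18]
31. n0.hot = -4  [C.lab - 22]

-4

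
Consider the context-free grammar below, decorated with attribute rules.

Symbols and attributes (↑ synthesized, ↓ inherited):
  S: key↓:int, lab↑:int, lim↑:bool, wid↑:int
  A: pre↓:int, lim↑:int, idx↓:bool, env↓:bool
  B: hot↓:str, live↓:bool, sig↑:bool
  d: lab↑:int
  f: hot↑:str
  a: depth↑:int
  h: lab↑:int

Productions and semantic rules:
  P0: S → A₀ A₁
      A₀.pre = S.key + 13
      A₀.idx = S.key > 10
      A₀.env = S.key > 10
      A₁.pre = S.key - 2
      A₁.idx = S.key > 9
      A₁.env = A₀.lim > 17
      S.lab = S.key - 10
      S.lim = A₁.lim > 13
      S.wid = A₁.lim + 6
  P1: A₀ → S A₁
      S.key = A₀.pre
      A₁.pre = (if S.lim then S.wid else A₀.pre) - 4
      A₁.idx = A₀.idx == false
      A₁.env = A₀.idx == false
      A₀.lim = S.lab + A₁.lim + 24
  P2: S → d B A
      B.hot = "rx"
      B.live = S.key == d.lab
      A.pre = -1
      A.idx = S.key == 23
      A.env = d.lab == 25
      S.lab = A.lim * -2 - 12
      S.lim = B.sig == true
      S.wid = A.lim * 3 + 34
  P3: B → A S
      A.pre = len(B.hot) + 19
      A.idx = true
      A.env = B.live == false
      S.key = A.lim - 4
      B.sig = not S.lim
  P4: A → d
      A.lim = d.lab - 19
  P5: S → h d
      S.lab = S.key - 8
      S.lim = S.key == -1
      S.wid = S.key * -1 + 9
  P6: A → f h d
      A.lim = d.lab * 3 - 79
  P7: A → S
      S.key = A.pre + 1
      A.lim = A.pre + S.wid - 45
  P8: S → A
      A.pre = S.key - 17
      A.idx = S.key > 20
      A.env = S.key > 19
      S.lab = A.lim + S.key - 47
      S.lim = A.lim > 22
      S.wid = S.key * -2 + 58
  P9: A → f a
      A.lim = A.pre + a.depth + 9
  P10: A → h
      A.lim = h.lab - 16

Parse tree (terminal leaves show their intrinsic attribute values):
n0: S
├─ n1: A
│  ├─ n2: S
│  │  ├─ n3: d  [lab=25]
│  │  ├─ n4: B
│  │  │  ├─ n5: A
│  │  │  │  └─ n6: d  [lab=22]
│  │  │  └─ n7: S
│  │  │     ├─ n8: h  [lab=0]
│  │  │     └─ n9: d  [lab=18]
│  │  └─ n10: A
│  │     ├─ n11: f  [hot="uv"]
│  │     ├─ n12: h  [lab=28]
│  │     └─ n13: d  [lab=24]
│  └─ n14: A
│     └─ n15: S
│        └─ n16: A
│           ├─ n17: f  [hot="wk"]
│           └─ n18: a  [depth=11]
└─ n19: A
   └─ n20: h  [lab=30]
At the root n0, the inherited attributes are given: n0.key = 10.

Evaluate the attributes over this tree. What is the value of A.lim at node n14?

1. n0.key = 10  [given at root]
2. n1.pre = 23  [S.key + 13]
3. n1.idx = false  [S.key > 10]
4. n1.env = false  [S.key > 10]
5. n2.key = 23  [A₀.pre]
6. n3.lab = 25  [terminal]
7. n4.hot = "rx"  ["rx"]
8. n4.live = false  [S.key == d.lab]
9. n5.pre = 21  [len(B.hot) + 19]
10. n5.idx = true  [true]
11. n5.env = true  [B.live == false]
12. n6.lab = 22  [terminal]
13. n5.lim = 3  [d.lab - 19]
14. n7.key = -1  [A.lim - 4]
15. n8.lab = 0  [terminal]
16. n9.lab = 18  [terminal]
17. n7.lab = -9  [S.key - 8]
18. n7.lim = true  [S.key == -1]
19. n7.wid = 10  [S.key * -1 + 9]
20. n4.sig = false  [not S.lim]
21. n10.pre = -1  [-1]
22. n10.idx = true  [S.key == 23]
23. n10.env = true  [d.lab == 25]
24. n11.hot = "uv"  [terminal]
25. n12.lab = 28  [terminal]
26. n13.lab = 24  [terminal]
27. n10.lim = -7  [d.lab * 3 - 79]
28. n2.lab = 2  [A.lim * -2 - 12]
29. n2.lim = false  [B.sig == true]
30. n2.wid = 13  [A.lim * 3 + 34]
31. n14.pre = 19  [(if S.lim then S.wid else A₀.pre) - 4]
32. n14.idx = true  [A₀.idx == false]
33. n14.env = true  [A₀.idx == false]
34. n15.key = 20  [A.pre + 1]
35. n16.pre = 3  [S.key - 17]
36. n16.idx = false  [S.key > 20]
37. n16.env = true  [S.key > 19]
38. n17.hot = "wk"  [terminal]
39. n18.depth = 11  [terminal]
40. n16.lim = 23  [A.pre + a.depth + 9]
41. n15.lab = -4  [A.lim + S.key - 47]
42. n15.lim = true  [A.lim > 22]
43. n15.wid = 18  [S.key * -2 + 58]
44. n14.lim = -8  [A.pre + S.wid - 45]
45. n1.lim = 18  [S.lab + A₁.lim + 24]
46. n19.pre = 8  [S.key - 2]
47. n19.idx = true  [S.key > 9]
48. n19.env = true  [A₀.lim > 17]
49. n20.lab = 30  [terminal]
50. n19.lim = 14  [h.lab - 16]
51. n0.lab = 0  [S.key - 10]
52. n0.lim = true  [A₁.lim > 13]
53. n0.wid = 20  [A₁.lim + 6]

-8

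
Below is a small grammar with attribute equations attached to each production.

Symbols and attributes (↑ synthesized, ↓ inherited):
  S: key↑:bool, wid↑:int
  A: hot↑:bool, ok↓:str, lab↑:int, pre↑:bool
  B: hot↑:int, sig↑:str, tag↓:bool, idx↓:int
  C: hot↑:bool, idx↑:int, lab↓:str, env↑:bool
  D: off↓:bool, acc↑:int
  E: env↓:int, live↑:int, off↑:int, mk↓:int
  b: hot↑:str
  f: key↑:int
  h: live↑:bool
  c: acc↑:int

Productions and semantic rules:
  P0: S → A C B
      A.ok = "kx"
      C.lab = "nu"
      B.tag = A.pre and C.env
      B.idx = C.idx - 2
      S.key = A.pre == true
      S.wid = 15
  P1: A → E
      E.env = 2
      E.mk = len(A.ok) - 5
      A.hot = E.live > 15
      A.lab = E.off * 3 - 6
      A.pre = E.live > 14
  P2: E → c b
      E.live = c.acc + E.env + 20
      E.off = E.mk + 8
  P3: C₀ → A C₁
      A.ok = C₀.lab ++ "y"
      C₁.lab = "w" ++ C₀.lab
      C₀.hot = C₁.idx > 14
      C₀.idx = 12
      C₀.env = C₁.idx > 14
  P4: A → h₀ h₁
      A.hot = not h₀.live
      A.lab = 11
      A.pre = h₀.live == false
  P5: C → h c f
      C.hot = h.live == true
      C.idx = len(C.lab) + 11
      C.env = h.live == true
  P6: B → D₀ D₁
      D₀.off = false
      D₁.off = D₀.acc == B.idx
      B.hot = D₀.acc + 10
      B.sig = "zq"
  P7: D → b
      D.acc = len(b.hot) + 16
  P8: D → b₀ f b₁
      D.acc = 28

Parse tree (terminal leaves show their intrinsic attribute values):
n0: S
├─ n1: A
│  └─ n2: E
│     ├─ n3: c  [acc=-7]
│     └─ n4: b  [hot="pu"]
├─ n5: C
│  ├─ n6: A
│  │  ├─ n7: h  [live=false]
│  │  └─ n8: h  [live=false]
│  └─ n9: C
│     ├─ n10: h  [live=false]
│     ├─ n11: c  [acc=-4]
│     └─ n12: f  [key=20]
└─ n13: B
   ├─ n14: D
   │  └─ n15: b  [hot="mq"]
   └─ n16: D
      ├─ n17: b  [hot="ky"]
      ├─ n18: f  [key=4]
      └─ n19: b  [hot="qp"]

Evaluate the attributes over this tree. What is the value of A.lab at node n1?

9

1. n1.ok = "kx"  ["kx"]
2. n2.env = 2  [2]
3. n2.mk = -3  [len(A.ok) - 5]
4. n3.acc = -7  [terminal]
5. n4.hot = "pu"  [terminal]
6. n2.live = 15  [c.acc + E.env + 20]
7. n2.off = 5  [E.mk + 8]
8. n1.hot = false  [E.live > 15]
9. n1.lab = 9  [E.off * 3 - 6]
10. n1.pre = true  [E.live > 14]
11. n5.lab = "nu"  ["nu"]
12. n6.ok = "nuy"  [C₀.lab ++ "y"]
13. n7.live = false  [terminal]
14. n8.live = false  [terminal]
15. n6.hot = true  [not h₀.live]
16. n6.lab = 11  [11]
17. n6.pre = true  [h₀.live == false]
18. n9.lab = "wnu"  ["w" ++ C₀.lab]
19. n10.live = false  [terminal]
20. n11.acc = -4  [terminal]
21. n12.key = 20  [terminal]
22. n9.hot = false  [h.live == true]
23. n9.idx = 14  [len(C.lab) + 11]
24. n9.env = false  [h.live == true]
25. n5.hot = false  [C₁.idx > 14]
26. n5.idx = 12  [12]
27. n5.env = false  [C₁.idx > 14]
28. n13.tag = false  [A.pre and C.env]
29. n13.idx = 10  [C.idx - 2]
30. n14.off = false  [false]
31. n15.hot = "mq"  [terminal]
32. n14.acc = 18  [len(b.hot) + 16]
33. n16.off = false  [D₀.acc == B.idx]
34. n17.hot = "ky"  [terminal]
35. n18.key = 4  [terminal]
36. n19.hot = "qp"  [terminal]
37. n16.acc = 28  [28]
38. n13.hot = 28  [D₀.acc + 10]
39. n13.sig = "zq"  ["zq"]
40. n0.key = true  [A.pre == true]
41. n0.wid = 15  [15]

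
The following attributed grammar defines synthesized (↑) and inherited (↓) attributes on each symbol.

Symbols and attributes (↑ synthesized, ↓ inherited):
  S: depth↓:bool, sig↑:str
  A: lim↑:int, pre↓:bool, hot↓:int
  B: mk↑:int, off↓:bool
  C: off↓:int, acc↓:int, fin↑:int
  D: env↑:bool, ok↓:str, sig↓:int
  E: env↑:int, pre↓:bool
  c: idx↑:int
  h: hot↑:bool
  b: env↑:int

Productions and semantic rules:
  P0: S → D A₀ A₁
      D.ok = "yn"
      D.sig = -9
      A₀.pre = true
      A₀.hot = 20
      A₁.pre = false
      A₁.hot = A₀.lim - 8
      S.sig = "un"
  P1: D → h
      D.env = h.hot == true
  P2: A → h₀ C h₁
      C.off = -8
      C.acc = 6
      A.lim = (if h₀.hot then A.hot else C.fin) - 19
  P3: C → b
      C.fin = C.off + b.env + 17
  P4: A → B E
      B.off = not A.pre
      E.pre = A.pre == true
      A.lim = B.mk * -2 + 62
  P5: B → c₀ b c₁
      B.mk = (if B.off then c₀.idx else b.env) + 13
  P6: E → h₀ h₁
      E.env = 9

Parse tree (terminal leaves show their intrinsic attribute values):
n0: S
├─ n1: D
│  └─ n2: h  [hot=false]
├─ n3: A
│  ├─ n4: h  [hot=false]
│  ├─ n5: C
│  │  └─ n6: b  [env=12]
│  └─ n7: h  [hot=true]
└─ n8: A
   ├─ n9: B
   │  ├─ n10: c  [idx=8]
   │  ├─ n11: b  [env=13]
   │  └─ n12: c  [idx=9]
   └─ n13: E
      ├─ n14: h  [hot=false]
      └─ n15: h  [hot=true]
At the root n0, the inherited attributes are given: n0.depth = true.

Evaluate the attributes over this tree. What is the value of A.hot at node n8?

1. n0.depth = true  [given at root]
2. n1.ok = "yn"  ["yn"]
3. n1.sig = -9  [-9]
4. n2.hot = false  [terminal]
5. n1.env = false  [h.hot == true]
6. n3.pre = true  [true]
7. n3.hot = 20  [20]
8. n4.hot = false  [terminal]
9. n5.off = -8  [-8]
10. n5.acc = 6  [6]
11. n6.env = 12  [terminal]
12. n5.fin = 21  [C.off + b.env + 17]
13. n7.hot = true  [terminal]
14. n3.lim = 2  [(if h₀.hot then A.hot else C.fin) - 19]
15. n8.pre = false  [false]
16. n8.hot = -6  [A₀.lim - 8]
17. n9.off = true  [not A.pre]
18. n10.idx = 8  [terminal]
19. n11.env = 13  [terminal]
20. n12.idx = 9  [terminal]
21. n9.mk = 21  [(if B.off then c₀.idx else b.env) + 13]
22. n13.pre = false  [A.pre == true]
23. n14.hot = false  [terminal]
24. n15.hot = true  [terminal]
25. n13.env = 9  [9]
26. n8.lim = 20  [B.mk * -2 + 62]
27. n0.sig = "un"  ["un"]

-6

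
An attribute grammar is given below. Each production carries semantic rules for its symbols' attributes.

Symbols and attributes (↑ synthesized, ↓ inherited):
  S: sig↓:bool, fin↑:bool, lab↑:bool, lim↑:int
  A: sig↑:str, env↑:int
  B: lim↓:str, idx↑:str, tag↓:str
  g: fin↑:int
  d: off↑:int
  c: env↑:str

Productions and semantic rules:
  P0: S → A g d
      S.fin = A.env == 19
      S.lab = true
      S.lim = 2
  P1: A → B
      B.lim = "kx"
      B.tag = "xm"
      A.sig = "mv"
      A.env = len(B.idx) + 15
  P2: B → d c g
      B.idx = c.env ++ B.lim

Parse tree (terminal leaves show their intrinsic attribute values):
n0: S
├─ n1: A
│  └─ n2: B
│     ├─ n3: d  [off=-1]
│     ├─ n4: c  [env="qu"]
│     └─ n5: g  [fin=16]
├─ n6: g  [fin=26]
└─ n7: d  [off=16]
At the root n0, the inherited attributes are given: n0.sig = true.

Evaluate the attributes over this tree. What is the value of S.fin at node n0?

1. n0.sig = true  [given at root]
2. n2.lim = "kx"  ["kx"]
3. n2.tag = "xm"  ["xm"]
4. n3.off = -1  [terminal]
5. n4.env = "qu"  [terminal]
6. n5.fin = 16  [terminal]
7. n2.idx = "qukx"  [c.env ++ B.lim]
8. n1.sig = "mv"  ["mv"]
9. n1.env = 19  [len(B.idx) + 15]
10. n6.fin = 26  [terminal]
11. n7.off = 16  [terminal]
12. n0.fin = true  [A.env == 19]
13. n0.lab = true  [true]
14. n0.lim = 2  [2]

true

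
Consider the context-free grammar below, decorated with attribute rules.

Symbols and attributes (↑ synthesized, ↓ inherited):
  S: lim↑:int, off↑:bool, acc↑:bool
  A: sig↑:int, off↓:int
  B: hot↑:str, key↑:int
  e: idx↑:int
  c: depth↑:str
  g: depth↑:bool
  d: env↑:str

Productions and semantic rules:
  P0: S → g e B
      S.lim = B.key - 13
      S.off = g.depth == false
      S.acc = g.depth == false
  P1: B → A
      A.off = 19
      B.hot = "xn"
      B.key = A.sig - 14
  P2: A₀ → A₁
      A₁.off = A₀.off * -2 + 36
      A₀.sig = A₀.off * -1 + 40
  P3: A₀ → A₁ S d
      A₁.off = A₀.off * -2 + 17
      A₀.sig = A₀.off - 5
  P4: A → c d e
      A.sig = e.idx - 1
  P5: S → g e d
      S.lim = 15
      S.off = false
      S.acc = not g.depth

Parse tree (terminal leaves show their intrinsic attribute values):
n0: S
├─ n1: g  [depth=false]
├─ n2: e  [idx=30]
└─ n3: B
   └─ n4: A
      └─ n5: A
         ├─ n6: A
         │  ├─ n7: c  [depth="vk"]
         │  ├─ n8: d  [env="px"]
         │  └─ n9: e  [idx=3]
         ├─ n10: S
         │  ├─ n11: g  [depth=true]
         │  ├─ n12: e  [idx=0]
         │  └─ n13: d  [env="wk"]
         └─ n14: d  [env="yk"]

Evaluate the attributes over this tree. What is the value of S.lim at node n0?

1. n1.depth = false  [terminal]
2. n2.idx = 30  [terminal]
3. n4.off = 19  [19]
4. n5.off = -2  [A₀.off * -2 + 36]
5. n6.off = 21  [A₀.off * -2 + 17]
6. n7.depth = "vk"  [terminal]
7. n8.env = "px"  [terminal]
8. n9.idx = 3  [terminal]
9. n6.sig = 2  [e.idx - 1]
10. n11.depth = true  [terminal]
11. n12.idx = 0  [terminal]
12. n13.env = "wk"  [terminal]
13. n10.lim = 15  [15]
14. n10.off = false  [false]
15. n10.acc = false  [not g.depth]
16. n14.env = "yk"  [terminal]
17. n5.sig = -7  [A₀.off - 5]
18. n4.sig = 21  [A₀.off * -1 + 40]
19. n3.hot = "xn"  ["xn"]
20. n3.key = 7  [A.sig - 14]
21. n0.lim = -6  [B.key - 13]
22. n0.off = true  [g.depth == false]
23. n0.acc = true  [g.depth == false]

-6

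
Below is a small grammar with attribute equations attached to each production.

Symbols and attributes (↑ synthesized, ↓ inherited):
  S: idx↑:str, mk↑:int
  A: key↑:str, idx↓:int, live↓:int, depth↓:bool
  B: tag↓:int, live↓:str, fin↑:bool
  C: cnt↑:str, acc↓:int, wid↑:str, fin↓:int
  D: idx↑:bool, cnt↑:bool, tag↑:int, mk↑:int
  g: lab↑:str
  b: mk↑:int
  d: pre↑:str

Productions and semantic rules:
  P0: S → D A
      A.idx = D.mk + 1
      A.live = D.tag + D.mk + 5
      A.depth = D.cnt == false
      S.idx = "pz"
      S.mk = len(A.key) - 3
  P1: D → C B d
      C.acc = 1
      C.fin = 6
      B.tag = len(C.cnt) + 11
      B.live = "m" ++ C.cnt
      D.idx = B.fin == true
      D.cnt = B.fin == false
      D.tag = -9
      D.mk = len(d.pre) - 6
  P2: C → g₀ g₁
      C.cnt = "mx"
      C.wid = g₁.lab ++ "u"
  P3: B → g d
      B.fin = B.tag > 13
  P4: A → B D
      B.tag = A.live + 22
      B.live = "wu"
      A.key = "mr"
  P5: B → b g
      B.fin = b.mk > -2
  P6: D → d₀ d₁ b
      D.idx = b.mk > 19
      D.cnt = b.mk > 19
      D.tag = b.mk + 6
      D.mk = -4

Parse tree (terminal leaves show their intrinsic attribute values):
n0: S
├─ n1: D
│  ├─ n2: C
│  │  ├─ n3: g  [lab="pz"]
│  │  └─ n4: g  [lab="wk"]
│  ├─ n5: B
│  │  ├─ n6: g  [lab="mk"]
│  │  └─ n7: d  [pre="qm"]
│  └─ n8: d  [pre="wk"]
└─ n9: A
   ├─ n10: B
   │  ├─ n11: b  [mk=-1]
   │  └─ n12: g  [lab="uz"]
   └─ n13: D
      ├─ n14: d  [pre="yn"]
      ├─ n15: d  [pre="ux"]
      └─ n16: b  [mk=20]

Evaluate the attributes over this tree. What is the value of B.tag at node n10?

1. n2.acc = 1  [1]
2. n2.fin = 6  [6]
3. n3.lab = "pz"  [terminal]
4. n4.lab = "wk"  [terminal]
5. n2.cnt = "mx"  ["mx"]
6. n2.wid = "wku"  [g₁.lab ++ "u"]
7. n5.tag = 13  [len(C.cnt) + 11]
8. n5.live = "mmx"  ["m" ++ C.cnt]
9. n6.lab = "mk"  [terminal]
10. n7.pre = "qm"  [terminal]
11. n5.fin = false  [B.tag > 13]
12. n8.pre = "wk"  [terminal]
13. n1.idx = false  [B.fin == true]
14. n1.cnt = true  [B.fin == false]
15. n1.tag = -9  [-9]
16. n1.mk = -4  [len(d.pre) - 6]
17. n9.idx = -3  [D.mk + 1]
18. n9.live = -8  [D.tag + D.mk + 5]
19. n9.depth = false  [D.cnt == false]
20. n10.tag = 14  [A.live + 22]
21. n10.live = "wu"  ["wu"]
22. n11.mk = -1  [terminal]
23. n12.lab = "uz"  [terminal]
24. n10.fin = true  [b.mk > -2]
25. n14.pre = "yn"  [terminal]
26. n15.pre = "ux"  [terminal]
27. n16.mk = 20  [terminal]
28. n13.idx = true  [b.mk > 19]
29. n13.cnt = true  [b.mk > 19]
30. n13.tag = 26  [b.mk + 6]
31. n13.mk = -4  [-4]
32. n9.key = "mr"  ["mr"]
33. n0.idx = "pz"  ["pz"]
34. n0.mk = -1  [len(A.key) - 3]

14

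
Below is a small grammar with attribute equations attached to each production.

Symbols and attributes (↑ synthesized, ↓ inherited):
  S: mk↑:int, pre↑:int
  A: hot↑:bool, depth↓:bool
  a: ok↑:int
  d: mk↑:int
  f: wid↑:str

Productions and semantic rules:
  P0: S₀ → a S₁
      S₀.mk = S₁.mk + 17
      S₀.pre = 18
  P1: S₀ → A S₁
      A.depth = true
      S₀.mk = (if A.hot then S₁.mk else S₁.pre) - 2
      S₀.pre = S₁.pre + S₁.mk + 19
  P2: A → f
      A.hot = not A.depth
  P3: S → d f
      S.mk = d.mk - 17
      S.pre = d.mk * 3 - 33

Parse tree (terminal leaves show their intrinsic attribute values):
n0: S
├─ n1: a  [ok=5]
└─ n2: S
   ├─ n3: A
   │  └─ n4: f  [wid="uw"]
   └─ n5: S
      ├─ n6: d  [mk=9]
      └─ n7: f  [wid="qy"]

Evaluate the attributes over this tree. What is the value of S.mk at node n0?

1. n1.ok = 5  [terminal]
2. n3.depth = true  [true]
3. n4.wid = "uw"  [terminal]
4. n3.hot = false  [not A.depth]
5. n6.mk = 9  [terminal]
6. n7.wid = "qy"  [terminal]
7. n5.mk = -8  [d.mk - 17]
8. n5.pre = -6  [d.mk * 3 - 33]
9. n2.mk = -8  [(if A.hot then S₁.mk else S₁.pre) - 2]
10. n2.pre = 5  [S₁.pre + S₁.mk + 19]
11. n0.mk = 9  [S₁.mk + 17]
12. n0.pre = 18  [18]

9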